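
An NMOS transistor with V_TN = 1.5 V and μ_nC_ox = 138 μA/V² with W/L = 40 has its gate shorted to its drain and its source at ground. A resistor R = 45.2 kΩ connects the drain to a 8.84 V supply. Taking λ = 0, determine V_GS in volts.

With gate tied to drain, V_GS = V_DS ≥ V_GS − V_TN, so the device is in saturation.
k_n = μ_nC_ox · (W/L) = 5.52 mA/V².
KCL at the drain: ½ k_n (V_GS − V_TN)² = (V_DD − V_GS)/R.
Let x = V_GS − 1.5. Then 125 x² + x − 7.34 = 0, giving x = 0.239 V (positive root), so V_GS = 1.74 V.
I_D = (V_DD − V_GS)/R = (8.84 − 1.74) / 45.2 = 0.157 mA.

V_GS = 1.74 V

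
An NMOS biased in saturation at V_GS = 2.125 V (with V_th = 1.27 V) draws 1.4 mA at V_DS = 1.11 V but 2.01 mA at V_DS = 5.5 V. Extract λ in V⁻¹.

λ = 0.112 V⁻¹

With V_GS fixed, I_D ∝ (1 + λ V_DS) in saturation, so I_D2/I_D1 = (1 + λ V_DS2)/(1 + λ V_DS1).
2.01/1.4 = 1.436 = (1 + 5.5 λ)/(1 + 1.11 λ).
Solving: λ (I_D1 V_DS2 − I_D2 V_DS1) = I_D2 − I_D1, so λ = (2.01 − 1.4) / (1.4 × 5.5 − 2.01 × 1.11) = 0.61 / 5.47 = 0.112 V⁻¹.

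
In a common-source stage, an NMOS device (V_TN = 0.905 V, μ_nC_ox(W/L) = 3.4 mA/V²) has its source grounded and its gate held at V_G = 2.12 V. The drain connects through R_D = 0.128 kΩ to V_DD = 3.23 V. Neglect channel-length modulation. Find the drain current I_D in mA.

V_GS = V_G = 2.12 V, so V_ov = 2.12 − 0.905 = 1.22 V.
Assume saturation: I_D = ½ k_n V_ov² = 0.5 × 3.4 × 1.22² = 2.51 mA, giving V_DS = V_DD − I_D R_D = 3.23 − 2.51 × 0.128 = 2.91 V.
V_DS = 2.91 V ≥ V_ov = 1.22 V, confirming saturation.

I_D = 2.51 mA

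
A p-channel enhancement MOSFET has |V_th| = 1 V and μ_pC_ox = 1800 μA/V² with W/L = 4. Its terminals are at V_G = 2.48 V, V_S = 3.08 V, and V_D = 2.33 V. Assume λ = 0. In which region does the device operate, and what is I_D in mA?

Cutoff; I_D = 0 mA

V_SG = V_S − V_G = 3.08 − 2.48 = 0.6 V; V_SD = V_S − V_D = 3.08 − 2.33 = 0.75 V.
V_SG = 0.6 V < |V_th| = 1 V, so the transistor is in cutoff.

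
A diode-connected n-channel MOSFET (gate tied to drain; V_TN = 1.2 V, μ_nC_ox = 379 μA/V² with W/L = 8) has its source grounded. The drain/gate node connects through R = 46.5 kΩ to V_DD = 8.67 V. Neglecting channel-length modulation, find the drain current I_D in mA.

With gate tied to drain, V_GS = V_DS ≥ V_GS − V_TN, so the device is in saturation.
k_n = μ_nC_ox · (W/L) = 3.032 mA/V².
KCL at the drain: ½ k_n (V_GS − V_TN)² = (V_DD − V_GS)/R.
Let x = V_GS − 1.2. Then 70.5 x² + x − 7.47 = 0, giving x = 0.319 V (positive root), so V_GS = 1.52 V.
I_D = (V_DD − V_GS)/R = (8.67 − 1.52) / 46.5 = 0.154 mA.

I_D = 0.154 mA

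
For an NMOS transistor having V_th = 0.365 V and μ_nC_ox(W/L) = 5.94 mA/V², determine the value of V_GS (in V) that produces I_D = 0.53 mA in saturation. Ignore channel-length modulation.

V_GS = 0.787 V

In saturation I_D = ½ k_n (V_GS − V_th)², so V_GS − V_th = √(2 I_D / k_n) = √(2 × 0.53 / 5.94) = 0.422 V.
V_GS = 0.365 + 0.422 = 0.787 V.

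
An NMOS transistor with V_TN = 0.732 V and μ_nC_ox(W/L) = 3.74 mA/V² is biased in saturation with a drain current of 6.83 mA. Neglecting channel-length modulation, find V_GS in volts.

V_GS = 2.64 V

In saturation I_D = ½ k_n (V_GS − V_TN)², so V_GS − V_TN = √(2 I_D / k_n) = √(2 × 6.83 / 3.74) = 1.91 V.
V_GS = 0.732 + 1.91 = 2.64 V.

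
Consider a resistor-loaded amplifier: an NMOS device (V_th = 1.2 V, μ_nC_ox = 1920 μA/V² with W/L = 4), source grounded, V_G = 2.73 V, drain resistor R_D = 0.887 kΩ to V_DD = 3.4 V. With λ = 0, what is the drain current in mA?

I_D = 3.46 mA

V_GS = V_G = 2.73 V, so V_ov = 2.73 − 1.2 = 1.53 V.
k_n = μ_nC_ox · (W/L) = 7.68 mA/V².
Assume saturation: I_D = ½ k_n V_ov² = 0.5 × 7.68 × 1.53² = 8.99 mA, giving V_DS = V_DD − I_D R_D = 3.4 − 8.99 × 0.887 = -4.57 V.
But -4.57 V < V_ov = 1.53 V, so the device is actually in triode.
In triode I_D = k_n[V_ov V_DS − ½ V_DS²] and I_D = (V_DD − V_DS)/R_D. Equating: 3.41 V_DS² − 11.42 V_DS + 3.4 = 0, giving V_DS = 0.33 V (the root below V_ov).
I_D = (3.4 − 0.33) / 0.887 = 3.46 mA.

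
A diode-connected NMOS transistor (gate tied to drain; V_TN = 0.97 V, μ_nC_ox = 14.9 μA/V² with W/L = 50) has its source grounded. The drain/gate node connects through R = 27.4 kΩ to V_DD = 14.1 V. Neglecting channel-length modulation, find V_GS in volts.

With gate tied to drain, V_GS = V_DS ≥ V_GS − V_TN, so the device is in saturation.
k_n = μ_nC_ox · (W/L) = 0.745 mA/V².
KCL at the drain: ½ k_n (V_GS − V_TN)² = (V_DD − V_GS)/R.
Let x = V_GS − 0.97. Then 10.2 x² + x − 13.13 = 0, giving x = 1.09 V (positive root), so V_GS = 2.06 V.
I_D = (V_DD − V_GS)/R = (14.1 − 2.06) / 27.4 = 0.44 mA.

V_GS = 2.06 V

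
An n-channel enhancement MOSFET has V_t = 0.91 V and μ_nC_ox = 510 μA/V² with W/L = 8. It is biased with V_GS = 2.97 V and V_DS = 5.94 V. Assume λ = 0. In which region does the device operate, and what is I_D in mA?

Saturation; I_D = 8.66 mA

k_n = μ_nC_ox · (W/L) = 4.08 mA/V².
V_ov = V_GS − V_t = 2.97 − 0.91 = 2.06 V.
Since V_DS = 5.94 V ≥ V_ov = 2.06 V, the device is in saturation.
I_D = ½ k_n V_ov² = 0.5 × 4.08 × 2.06² = 8.66 mA.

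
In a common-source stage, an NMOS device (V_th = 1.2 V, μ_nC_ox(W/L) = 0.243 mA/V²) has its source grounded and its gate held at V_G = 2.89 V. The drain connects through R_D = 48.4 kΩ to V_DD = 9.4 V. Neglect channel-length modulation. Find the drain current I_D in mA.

I_D = 0.183 mA

V_GS = V_G = 2.89 V, so V_ov = 2.89 − 1.2 = 1.69 V.
Assume saturation: I_D = ½ k_n V_ov² = 0.5 × 0.243 × 1.69² = 0.347 mA, giving V_DS = V_DD − I_D R_D = 9.4 − 0.347 × 48.4 = -7.4 V.
But -7.4 V < V_ov = 1.69 V, so the device is actually in triode.
In triode I_D = k_n[V_ov V_DS − ½ V_DS²] and I_D = (V_DD − V_DS)/R_D. Equating: 5.88 V_DS² − 20.88 V_DS + 9.4 = 0, giving V_DS = 0.529 V (the root below V_ov).
I_D = (9.4 − 0.529) / 48.4 = 0.183 mA.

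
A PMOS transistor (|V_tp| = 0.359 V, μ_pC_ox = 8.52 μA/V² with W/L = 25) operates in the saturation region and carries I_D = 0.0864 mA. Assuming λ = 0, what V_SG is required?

k_p = μ_pC_ox · (W/L) = 0.213 mA/V².
In saturation I_D = ½ k_p (V_SG − |V_tp|)², so V_SG − |V_tp| = √(2 I_D / k_p) = √(2 × 0.0864 / 0.213) = 0.901 V.
V_SG = 0.359 + 0.901 = 1.26 V.

V_SG = 1.26 V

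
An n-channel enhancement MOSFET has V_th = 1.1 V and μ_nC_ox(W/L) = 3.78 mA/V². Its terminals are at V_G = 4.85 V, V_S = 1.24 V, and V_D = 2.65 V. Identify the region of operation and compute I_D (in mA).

V_GS = V_G − V_S = 4.85 − 1.24 = 3.61 V; V_DS = V_D − V_S = 2.65 − 1.24 = 1.41 V.
V_ov = V_GS − V_th = 3.61 − 1.1 = 2.51 V.
Since V_DS = 1.41 V < V_ov = 2.51 V, the device is in the triode region.
I_D = k_n [V_ov · V_DS − ½ V_DS²] = 3.78 × [2.51 × 1.41 − 0.5 × 1.41²] = 9.62 mA.

Triode; I_D = 9.62 mA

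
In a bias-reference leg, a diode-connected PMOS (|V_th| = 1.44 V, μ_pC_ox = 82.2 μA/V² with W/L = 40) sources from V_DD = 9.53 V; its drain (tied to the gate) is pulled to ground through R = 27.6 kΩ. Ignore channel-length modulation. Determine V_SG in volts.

With gate tied to drain, V_SG = V_SD ≥ V_SG − |V_th|, so the device is in saturation.
k_p = μ_pC_ox · (W/L) = 3.288 mA/V².
KCL at the drain: ½ k_p (V_SG − |V_th|)² = (V_DD − V_SG)/R.
Let x = V_SG − 1.44. Then 45.4 x² + x − 8.09 = 0, giving x = 0.411 V (positive root), so V_SG = 1.85 V.
I_D = (V_DD − V_SG)/R = (9.53 − 1.85) / 27.6 = 0.278 mA.

V_SG = 1.85 V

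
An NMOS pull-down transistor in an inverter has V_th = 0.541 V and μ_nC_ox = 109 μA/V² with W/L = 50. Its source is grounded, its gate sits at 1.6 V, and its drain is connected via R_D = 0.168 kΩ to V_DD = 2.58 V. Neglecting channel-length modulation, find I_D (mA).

V_GS = V_G = 1.6 V, so V_ov = 1.6 − 0.541 = 1.06 V.
k_n = μ_nC_ox · (W/L) = 5.45 mA/V².
Assume saturation: I_D = ½ k_n V_ov² = 0.5 × 5.45 × 1.06² = 3.06 mA, giving V_DS = V_DD − I_D R_D = 2.58 − 3.06 × 0.168 = 2.07 V.
V_DS = 2.07 V ≥ V_ov = 1.06 V, confirming saturation.

I_D = 3.06 mA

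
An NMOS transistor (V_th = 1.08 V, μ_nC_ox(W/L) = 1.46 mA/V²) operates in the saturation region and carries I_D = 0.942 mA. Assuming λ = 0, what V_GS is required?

V_GS = 2.22 V

In saturation I_D = ½ k_n (V_GS − V_th)², so V_GS − V_th = √(2 I_D / k_n) = √(2 × 0.942 / 1.46) = 1.14 V.
V_GS = 1.08 + 1.14 = 2.22 V.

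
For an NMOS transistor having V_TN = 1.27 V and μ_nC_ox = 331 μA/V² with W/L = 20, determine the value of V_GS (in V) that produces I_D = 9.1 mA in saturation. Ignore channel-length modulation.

k_n = μ_nC_ox · (W/L) = 6.62 mA/V².
In saturation I_D = ½ k_n (V_GS − V_TN)², so V_GS − V_TN = √(2 I_D / k_n) = √(2 × 9.1 / 6.62) = 1.66 V.
V_GS = 1.27 + 1.66 = 2.93 V.

V_GS = 2.93 V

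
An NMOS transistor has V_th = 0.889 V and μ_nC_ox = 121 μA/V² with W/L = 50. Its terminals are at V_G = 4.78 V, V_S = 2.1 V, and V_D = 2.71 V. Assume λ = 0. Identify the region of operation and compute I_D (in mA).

Triode; I_D = 5.48 mA

V_GS = V_G − V_S = 4.78 − 2.1 = 2.68 V; V_DS = V_D − V_S = 2.71 − 2.1 = 0.61 V.
k_n = μ_nC_ox · (W/L) = 6.05 mA/V².
V_ov = V_GS − V_th = 2.68 − 0.889 = 1.79 V.
Since V_DS = 0.61 V < V_ov = 1.79 V, the device is in the triode region.
I_D = k_n [V_ov · V_DS − ½ V_DS²] = 6.05 × [1.79 × 0.61 − 0.5 × 0.61²] = 5.48 mA.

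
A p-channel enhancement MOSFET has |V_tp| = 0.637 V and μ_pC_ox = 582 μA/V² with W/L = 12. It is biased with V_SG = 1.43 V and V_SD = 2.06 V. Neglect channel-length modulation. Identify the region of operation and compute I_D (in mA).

k_p = μ_pC_ox · (W/L) = 6.984 mA/V².
V_ov = V_SG − |V_tp| = 1.43 − 0.637 = 0.793 V.
Since V_SD = 2.06 V ≥ V_ov = 0.793 V, the device is in saturation.
I_D = ½ k_p V_ov² = 0.5 × 6.984 × 0.793² = 2.2 mA.

Saturation; I_D = 2.20 mA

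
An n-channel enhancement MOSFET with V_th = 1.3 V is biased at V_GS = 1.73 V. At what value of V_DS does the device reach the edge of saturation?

V_DS,sat = 0.430 V

The boundary between triode and saturation is V_DS = V_GS − V_th = V_ov.
V_ov = 1.73 − 1.3 = 0.43 V.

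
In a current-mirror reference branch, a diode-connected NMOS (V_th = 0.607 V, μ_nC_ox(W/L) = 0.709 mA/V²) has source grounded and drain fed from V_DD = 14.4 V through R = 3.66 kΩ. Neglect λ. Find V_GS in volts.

With gate tied to drain, V_GS = V_DS ≥ V_GS − V_th, so the device is in saturation.
KCL at the drain: ½ k_n (V_GS − V_th)² = (V_DD − V_GS)/R.
Let x = V_GS − 0.607. Then 1.3 x² + x − 13.79 = 0, giving x = 2.9 V (positive root), so V_GS = 3.5 V.
I_D = (V_DD − V_GS)/R = (14.4 − 3.5) / 3.66 = 2.98 mA.

V_GS = 3.50 V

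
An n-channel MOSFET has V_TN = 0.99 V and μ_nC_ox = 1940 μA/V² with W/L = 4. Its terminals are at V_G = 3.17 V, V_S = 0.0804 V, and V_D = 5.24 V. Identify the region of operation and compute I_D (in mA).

Saturation; I_D = 17.1 mA

V_GS = V_G − V_S = 3.17 − 0.0804 = 3.09 V; V_DS = V_D − V_S = 5.24 − 0.0804 = 5.16 V.
k_n = μ_nC_ox · (W/L) = 7.76 mA/V².
V_ov = V_GS − V_TN = 3.09 − 0.99 = 2.1 V.
Since V_DS = 5.16 V ≥ V_ov = 2.1 V, the device is in saturation.
I_D = ½ k_n V_ov² = 0.5 × 7.76 × 2.1² = 17.1 mA.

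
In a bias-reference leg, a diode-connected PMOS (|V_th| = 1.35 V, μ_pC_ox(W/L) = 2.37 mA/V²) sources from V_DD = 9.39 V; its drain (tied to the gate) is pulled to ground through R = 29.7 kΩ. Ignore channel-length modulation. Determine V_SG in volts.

V_SG = 1.81 V

With gate tied to drain, V_SG = V_SD ≥ V_SG − |V_th|, so the device is in saturation.
KCL at the drain: ½ k_p (V_SG − |V_th|)² = (V_DD − V_SG)/R.
Let x = V_SG − 1.35. Then 35.2 x² + x − 8.04 = 0, giving x = 0.464 V (positive root), so V_SG = 1.81 V.
I_D = (V_DD − V_SG)/R = (9.39 − 1.81) / 29.7 = 0.255 mA.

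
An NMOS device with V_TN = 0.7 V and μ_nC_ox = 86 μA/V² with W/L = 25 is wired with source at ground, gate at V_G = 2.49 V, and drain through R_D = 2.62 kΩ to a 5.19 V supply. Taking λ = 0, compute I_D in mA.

V_GS = V_G = 2.49 V, so V_ov = 2.49 − 0.7 = 1.79 V.
k_n = μ_nC_ox · (W/L) = 2.15 mA/V².
Assume saturation: I_D = ½ k_n V_ov² = 0.5 × 2.15 × 1.79² = 3.44 mA, giving V_DS = V_DD − I_D R_D = 5.19 − 3.44 × 2.62 = -3.83 V.
But -3.83 V < V_ov = 1.79 V, so the device is actually in triode.
In triode I_D = k_n[V_ov V_DS − ½ V_DS²] and I_D = (V_DD − V_DS)/R_D. Equating: 2.82 V_DS² − 11.08 V_DS + 5.19 = 0, giving V_DS = 0.543 V (the root below V_ov).
I_D = (5.19 − 0.543) / 2.62 = 1.77 mA.

I_D = 1.77 mA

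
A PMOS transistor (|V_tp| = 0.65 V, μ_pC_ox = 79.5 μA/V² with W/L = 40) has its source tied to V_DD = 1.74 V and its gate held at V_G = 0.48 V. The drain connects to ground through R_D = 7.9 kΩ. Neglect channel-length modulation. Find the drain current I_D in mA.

V_SG = V_DD − V_G = 1.74 − 0.48 = 1.26 V, so V_ov = 1.26 − 0.65 = 0.61 V.
k_p = μ_pC_ox · (W/L) = 3.18 mA/V².
Assume saturation: I_D = ½ k_p V_ov² = 0.5 × 3.18 × 0.61² = 0.592 mA, giving V_SD = V_DD − I_D R_D = 1.74 − 0.592 × 7.9 = -2.93 V.
But -2.93 V < V_ov = 0.61 V, so the device is actually in triode.
In triode I_D = k_p[V_ov V_SD − ½ V_SD²] and I_D = (V_DD − V_SD)/R_D. Equating: 12.6 V_SD² − 16.32 V_SD + 1.74 = 0, giving V_SD = 0.117 V (the root below V_ov).
I_D = (1.74 − 0.117) / 7.9 = 0.205 mA.

I_D = 0.205 mA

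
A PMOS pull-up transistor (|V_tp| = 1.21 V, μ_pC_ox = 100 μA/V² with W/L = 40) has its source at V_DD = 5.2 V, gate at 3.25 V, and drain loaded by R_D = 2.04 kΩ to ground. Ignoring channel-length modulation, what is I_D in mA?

I_D = 1.10 mA

V_SG = V_DD − V_G = 5.2 − 3.25 = 1.95 V, so V_ov = 1.95 − 1.21 = 0.74 V.
k_p = μ_pC_ox · (W/L) = 4 mA/V².
Assume saturation: I_D = ½ k_p V_ov² = 0.5 × 4 × 0.74² = 1.1 mA, giving V_SD = V_DD − I_D R_D = 5.2 − 1.1 × 2.04 = 2.97 V.
V_SD = 2.97 V ≥ V_ov = 0.74 V, confirming saturation.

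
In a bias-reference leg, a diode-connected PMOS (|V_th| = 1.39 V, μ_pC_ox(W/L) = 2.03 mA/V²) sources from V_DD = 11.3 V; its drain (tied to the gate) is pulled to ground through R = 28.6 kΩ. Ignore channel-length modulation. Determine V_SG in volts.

With gate tied to drain, V_SG = V_SD ≥ V_SG − |V_th|, so the device is in saturation.
KCL at the drain: ½ k_p (V_SG − |V_th|)² = (V_DD − V_SG)/R.
Let x = V_SG − 1.39. Then 29 x² + x − 9.91 = 0, giving x = 0.567 V (positive root), so V_SG = 1.96 V.
I_D = (V_DD − V_SG)/R = (11.3 − 1.96) / 28.6 = 0.327 mA.

V_SG = 1.96 V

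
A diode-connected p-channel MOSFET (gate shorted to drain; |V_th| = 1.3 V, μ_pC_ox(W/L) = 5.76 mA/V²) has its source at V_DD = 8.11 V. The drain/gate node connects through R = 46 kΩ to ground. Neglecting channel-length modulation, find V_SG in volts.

V_SG = 1.52 V

With gate tied to drain, V_SG = V_SD ≥ V_SG − |V_th|, so the device is in saturation.
KCL at the drain: ½ k_p (V_SG − |V_th|)² = (V_DD − V_SG)/R.
Let x = V_SG − 1.3. Then 132 x² + x − 6.81 = 0, giving x = 0.223 V (positive root), so V_SG = 1.52 V.
I_D = (V_DD − V_SG)/R = (8.11 − 1.52) / 46 = 0.143 mA.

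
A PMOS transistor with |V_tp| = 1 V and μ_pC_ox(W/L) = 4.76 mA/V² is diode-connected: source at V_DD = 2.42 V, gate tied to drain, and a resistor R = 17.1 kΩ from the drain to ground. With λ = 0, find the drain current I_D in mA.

I_D = 0.0728 mA

With gate tied to drain, V_SG = V_SD ≥ V_SG − |V_tp|, so the device is in saturation.
KCL at the drain: ½ k_p (V_SG − |V_tp|)² = (V_DD − V_SG)/R.
Let x = V_SG − 1. Then 40.7 x² + x − 1.42 = 0, giving x = 0.175 V (positive root), so V_SG = 1.17 V.
I_D = (V_DD − V_SG)/R = (2.42 − 1.17) / 17.1 = 0.0728 mA.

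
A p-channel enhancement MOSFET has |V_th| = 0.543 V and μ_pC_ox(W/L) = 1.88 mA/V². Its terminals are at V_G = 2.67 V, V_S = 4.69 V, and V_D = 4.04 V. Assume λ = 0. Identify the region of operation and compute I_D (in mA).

V_SG = V_S − V_G = 4.69 − 2.67 = 2.02 V; V_SD = V_S − V_D = 4.69 − 4.04 = 0.65 V.
V_ov = V_SG − |V_th| = 2.02 − 0.543 = 1.48 V.
Since V_SD = 0.65 V < V_ov = 1.48 V, the device is in the triode region.
I_D = k_p [V_ov · V_SD − ½ V_SD²] = 1.88 × [1.48 × 0.65 − 0.5 × 0.65²] = 1.41 mA.

Triode; I_D = 1.41 mA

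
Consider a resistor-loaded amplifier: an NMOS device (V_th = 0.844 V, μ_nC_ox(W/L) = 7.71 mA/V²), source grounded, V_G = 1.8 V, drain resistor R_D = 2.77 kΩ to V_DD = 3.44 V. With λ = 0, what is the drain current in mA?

V_GS = V_G = 1.8 V, so V_ov = 1.8 − 0.844 = 0.956 V.
Assume saturation: I_D = ½ k_n V_ov² = 0.5 × 7.71 × 0.956² = 3.52 mA, giving V_DS = V_DD − I_D R_D = 3.44 − 3.52 × 2.77 = -6.32 V.
But -6.32 V < V_ov = 0.956 V, so the device is actually in triode.
In triode I_D = k_n[V_ov V_DS − ½ V_DS²] and I_D = (V_DD − V_DS)/R_D. Equating: 10.7 V_DS² − 21.42 V_DS + 3.44 = 0, giving V_DS = 0.176 V (the root below V_ov).
I_D = (3.44 − 0.176) / 2.77 = 1.18 mA.

I_D = 1.18 mA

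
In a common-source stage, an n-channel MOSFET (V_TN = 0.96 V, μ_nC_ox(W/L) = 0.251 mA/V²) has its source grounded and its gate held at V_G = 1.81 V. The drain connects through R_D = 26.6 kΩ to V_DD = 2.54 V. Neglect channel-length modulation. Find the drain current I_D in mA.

I_D = 0.0763 mA

V_GS = V_G = 1.81 V, so V_ov = 1.81 − 0.96 = 0.85 V.
Assume saturation: I_D = ½ k_n V_ov² = 0.5 × 0.251 × 0.85² = 0.0907 mA, giving V_DS = V_DD − I_D R_D = 2.54 − 0.0907 × 26.6 = 0.128 V.
But 0.128 V < V_ov = 0.85 V, so the device is actually in triode.
In triode I_D = k_n[V_ov V_DS − ½ V_DS²] and I_D = (V_DD − V_DS)/R_D. Equating: 3.34 V_DS² − 6.675 V_DS + 2.54 = 0, giving V_DS = 0.511 V (the root below V_ov).
I_D = (2.54 − 0.511) / 26.6 = 0.0763 mA.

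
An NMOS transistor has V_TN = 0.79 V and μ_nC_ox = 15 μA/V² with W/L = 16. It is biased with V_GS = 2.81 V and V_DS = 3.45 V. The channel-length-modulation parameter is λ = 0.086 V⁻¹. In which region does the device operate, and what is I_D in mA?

k_n = μ_nC_ox · (W/L) = 0.24 mA/V².
V_ov = V_GS − V_TN = 2.81 − 0.79 = 2.02 V.
Since V_DS = 3.45 V ≥ V_ov = 2.02 V, the device is in saturation.
I_D = ½ k_n V_ov² (1 + λ V_DS) = 0.5 × 0.24 × 2.02² × (1 + 0.086 × 3.45) = 0.635 mA.

Saturation; I_D = 0.635 mA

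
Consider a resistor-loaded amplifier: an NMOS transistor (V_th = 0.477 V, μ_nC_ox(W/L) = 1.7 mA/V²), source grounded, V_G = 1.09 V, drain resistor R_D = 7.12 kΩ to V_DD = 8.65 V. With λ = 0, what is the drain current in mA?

I_D = 0.319 mA

V_GS = V_G = 1.09 V, so V_ov = 1.09 − 0.477 = 0.613 V.
Assume saturation: I_D = ½ k_n V_ov² = 0.5 × 1.7 × 0.613² = 0.319 mA, giving V_DS = V_DD − I_D R_D = 8.65 − 0.319 × 7.12 = 6.38 V.
V_DS = 6.38 V ≥ V_ov = 0.613 V, confirming saturation.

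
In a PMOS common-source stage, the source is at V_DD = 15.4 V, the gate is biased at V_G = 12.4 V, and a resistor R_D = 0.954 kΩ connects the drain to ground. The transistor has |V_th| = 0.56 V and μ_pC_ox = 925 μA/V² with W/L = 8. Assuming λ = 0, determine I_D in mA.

I_D = 15.0 mA

V_SG = V_DD − V_G = 15.4 − 12.4 = 3 V, so V_ov = 3 − 0.56 = 2.44 V.
k_p = μ_pC_ox · (W/L) = 7.4 mA/V².
Assume saturation: I_D = ½ k_p V_ov² = 0.5 × 7.4 × 2.44² = 22 mA, giving V_SD = V_DD − I_D R_D = 15.4 − 22 × 0.954 = -5.62 V.
But -5.62 V < V_ov = 2.44 V, so the device is actually in triode.
In triode I_D = k_p[V_ov V_SD − ½ V_SD²] and I_D = (V_DD − V_SD)/R_D. Equating: 3.53 V_SD² − 18.23 V_SD + 15.4 = 0, giving V_SD = 1.06 V (the root below V_ov).
I_D = (15.4 − 1.06) / 0.954 = 15 mA.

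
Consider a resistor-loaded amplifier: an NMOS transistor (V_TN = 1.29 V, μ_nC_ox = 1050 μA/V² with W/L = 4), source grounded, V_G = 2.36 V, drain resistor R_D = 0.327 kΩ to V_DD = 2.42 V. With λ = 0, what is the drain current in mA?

V_GS = V_G = 2.36 V, so V_ov = 2.36 − 1.29 = 1.07 V.
k_n = μ_nC_ox · (W/L) = 4.2 mA/V².
Assume saturation: I_D = ½ k_n V_ov² = 0.5 × 4.2 × 1.07² = 2.4 mA, giving V_DS = V_DD − I_D R_D = 2.42 − 2.4 × 0.327 = 1.63 V.
V_DS = 1.63 V ≥ V_ov = 1.07 V, confirming saturation.

I_D = 2.40 mA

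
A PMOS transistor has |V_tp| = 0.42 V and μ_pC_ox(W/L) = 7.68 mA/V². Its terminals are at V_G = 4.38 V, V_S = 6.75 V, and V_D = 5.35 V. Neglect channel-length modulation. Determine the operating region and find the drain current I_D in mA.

Triode; I_D = 13.4 mA

V_SG = V_S − V_G = 6.75 − 4.38 = 2.37 V; V_SD = V_S − V_D = 6.75 − 5.35 = 1.4 V.
V_ov = V_SG − |V_tp| = 2.37 − 0.42 = 1.95 V.
Since V_SD = 1.4 V < V_ov = 1.95 V, the device is in the triode region.
I_D = k_p [V_ov · V_SD − ½ V_SD²] = 7.68 × [1.95 × 1.4 − 0.5 × 1.4²] = 13.4 mA.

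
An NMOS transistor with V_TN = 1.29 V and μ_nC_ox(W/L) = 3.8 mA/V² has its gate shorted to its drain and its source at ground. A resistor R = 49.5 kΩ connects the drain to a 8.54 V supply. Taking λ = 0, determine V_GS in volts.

With gate tied to drain, V_GS = V_DS ≥ V_GS − V_TN, so the device is in saturation.
KCL at the drain: ½ k_n (V_GS − V_TN)² = (V_DD − V_GS)/R.
Let x = V_GS − 1.29. Then 94 x² + x − 7.25 = 0, giving x = 0.272 V (positive root), so V_GS = 1.56 V.
I_D = (V_DD − V_GS)/R = (8.54 − 1.56) / 49.5 = 0.141 mA.

V_GS = 1.56 V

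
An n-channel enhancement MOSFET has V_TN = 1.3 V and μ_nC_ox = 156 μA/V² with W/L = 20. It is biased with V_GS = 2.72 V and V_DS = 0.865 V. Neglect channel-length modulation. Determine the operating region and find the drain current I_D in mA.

k_n = μ_nC_ox · (W/L) = 3.12 mA/V².
V_ov = V_GS − V_TN = 2.72 − 1.3 = 1.42 V.
Since V_DS = 0.865 V < V_ov = 1.42 V, the device is in the triode region.
I_D = k_n [V_ov · V_DS − ½ V_DS²] = 3.12 × [1.42 × 0.865 − 0.5 × 0.865²] = 2.67 mA.

Triode; I_D = 2.67 mA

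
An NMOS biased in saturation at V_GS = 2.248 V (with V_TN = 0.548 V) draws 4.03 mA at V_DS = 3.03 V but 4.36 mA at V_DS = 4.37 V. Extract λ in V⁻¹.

With V_GS fixed, I_D ∝ (1 + λ V_DS) in saturation, so I_D2/I_D1 = (1 + λ V_DS2)/(1 + λ V_DS1).
4.36/4.03 = 1.082 = (1 + 4.37 λ)/(1 + 3.03 λ).
Solving: λ (I_D1 V_DS2 − I_D2 V_DS1) = I_D2 − I_D1, so λ = (4.36 − 4.03) / (4.03 × 4.37 − 4.36 × 3.03) = 0.33 / 4.4 = 0.075 V⁻¹.

λ = 0.0750 V⁻¹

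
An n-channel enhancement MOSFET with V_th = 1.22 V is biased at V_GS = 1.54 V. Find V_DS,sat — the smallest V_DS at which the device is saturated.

The boundary between triode and saturation is V_DS = V_GS − V_th = V_ov.
V_ov = 1.54 − 1.22 = 0.32 V.

V_DS,sat = 0.320 V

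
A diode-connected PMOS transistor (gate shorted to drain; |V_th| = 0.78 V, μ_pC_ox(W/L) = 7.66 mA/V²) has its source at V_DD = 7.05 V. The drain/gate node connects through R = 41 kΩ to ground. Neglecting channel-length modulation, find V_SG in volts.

V_SG = 0.977 V

With gate tied to drain, V_SG = V_SD ≥ V_SG − |V_th|, so the device is in saturation.
KCL at the drain: ½ k_p (V_SG − |V_th|)² = (V_DD − V_SG)/R.
Let x = V_SG − 0.78. Then 157 x² + x − 6.27 = 0, giving x = 0.197 V (positive root), so V_SG = 0.977 V.
I_D = (V_DD − V_SG)/R = (7.05 − 0.977) / 41 = 0.148 mA.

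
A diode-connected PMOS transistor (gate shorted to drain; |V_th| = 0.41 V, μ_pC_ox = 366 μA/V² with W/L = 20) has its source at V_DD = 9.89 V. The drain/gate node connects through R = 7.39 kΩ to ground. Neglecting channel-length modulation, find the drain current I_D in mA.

With gate tied to drain, V_SG = V_SD ≥ V_SG − |V_th|, so the device is in saturation.
k_p = μ_pC_ox · (W/L) = 7.32 mA/V².
KCL at the drain: ½ k_p (V_SG − |V_th|)² = (V_DD − V_SG)/R.
Let x = V_SG − 0.41. Then 27 x² + x − 9.48 = 0, giving x = 0.574 V (positive root), so V_SG = 0.984 V.
I_D = (V_DD − V_SG)/R = (9.89 − 0.984) / 7.39 = 1.21 mA.

I_D = 1.21 mA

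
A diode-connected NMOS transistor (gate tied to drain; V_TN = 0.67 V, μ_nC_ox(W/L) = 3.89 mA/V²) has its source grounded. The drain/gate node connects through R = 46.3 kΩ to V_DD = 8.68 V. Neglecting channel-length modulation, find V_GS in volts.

With gate tied to drain, V_GS = V_DS ≥ V_GS − V_TN, so the device is in saturation.
KCL at the drain: ½ k_n (V_GS − V_TN)² = (V_DD − V_GS)/R.
Let x = V_GS − 0.67. Then 90.1 x² + x − 8.01 = 0, giving x = 0.293 V (positive root), so V_GS = 0.963 V.
I_D = (V_DD − V_GS)/R = (8.68 − 0.963) / 46.3 = 0.167 mA.

V_GS = 0.963 V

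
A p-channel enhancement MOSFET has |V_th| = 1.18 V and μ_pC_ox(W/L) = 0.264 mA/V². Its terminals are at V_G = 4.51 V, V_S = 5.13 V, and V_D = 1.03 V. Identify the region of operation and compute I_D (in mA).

V_SG = V_S − V_G = 5.13 − 4.51 = 0.62 V; V_SD = V_S − V_D = 5.13 − 1.03 = 4.1 V.
V_SG = 0.62 V < |V_th| = 1.18 V, so the transistor is in cutoff.

Cutoff; I_D = 0 mA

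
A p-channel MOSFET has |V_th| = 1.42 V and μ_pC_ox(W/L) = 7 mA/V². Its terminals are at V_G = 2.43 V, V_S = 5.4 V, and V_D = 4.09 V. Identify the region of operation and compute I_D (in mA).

V_SG = V_S − V_G = 5.4 − 2.43 = 2.97 V; V_SD = V_S − V_D = 5.4 − 4.09 = 1.31 V.
V_ov = V_SG − |V_th| = 2.97 − 1.42 = 1.55 V.
Since V_SD = 1.31 V < V_ov = 1.55 V, the device is in the triode region.
I_D = k_p [V_ov · V_SD − ½ V_SD²] = 7 × [1.55 × 1.31 − 0.5 × 1.31²] = 8.21 mA.

Triode; I_D = 8.21 mA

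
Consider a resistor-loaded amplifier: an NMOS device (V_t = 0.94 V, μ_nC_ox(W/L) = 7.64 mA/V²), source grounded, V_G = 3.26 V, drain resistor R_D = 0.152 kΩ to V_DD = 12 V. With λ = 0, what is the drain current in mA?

I_D = 20.6 mA

V_GS = V_G = 3.26 V, so V_ov = 3.26 − 0.94 = 2.32 V.
Assume saturation: I_D = ½ k_n V_ov² = 0.5 × 7.64 × 2.32² = 20.6 mA, giving V_DS = V_DD − I_D R_D = 12 − 20.6 × 0.152 = 8.87 V.
V_DS = 8.87 V ≥ V_ov = 2.32 V, confirming saturation.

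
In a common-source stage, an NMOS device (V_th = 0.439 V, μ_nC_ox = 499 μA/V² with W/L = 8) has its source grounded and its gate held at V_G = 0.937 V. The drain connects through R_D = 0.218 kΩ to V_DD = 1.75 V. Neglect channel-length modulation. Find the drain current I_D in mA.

V_GS = V_G = 0.937 V, so V_ov = 0.937 − 0.439 = 0.498 V.
k_n = μ_nC_ox · (W/L) = 3.992 mA/V².
Assume saturation: I_D = ½ k_n V_ov² = 0.5 × 3.992 × 0.498² = 0.495 mA, giving V_DS = V_DD − I_D R_D = 1.75 − 0.495 × 0.218 = 1.64 V.
V_DS = 1.64 V ≥ V_ov = 0.498 V, confirming saturation.

I_D = 0.495 mA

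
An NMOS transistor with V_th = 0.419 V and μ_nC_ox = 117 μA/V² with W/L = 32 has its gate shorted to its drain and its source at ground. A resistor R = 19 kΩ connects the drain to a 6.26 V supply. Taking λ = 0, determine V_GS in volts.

With gate tied to drain, V_GS = V_DS ≥ V_GS − V_th, so the device is in saturation.
k_n = μ_nC_ox · (W/L) = 3.744 mA/V².
KCL at the drain: ½ k_n (V_GS − V_th)² = (V_DD − V_GS)/R.
Let x = V_GS − 0.419. Then 35.6 x² + x − 5.841 = 0, giving x = 0.391 V (positive root), so V_GS = 0.81 V.
I_D = (V_DD − V_GS)/R = (6.26 − 0.81) / 19 = 0.287 mA.

V_GS = 0.810 V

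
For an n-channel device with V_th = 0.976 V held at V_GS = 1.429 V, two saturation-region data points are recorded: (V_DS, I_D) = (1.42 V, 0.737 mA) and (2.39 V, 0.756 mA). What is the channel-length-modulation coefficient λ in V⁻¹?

With V_GS fixed, I_D ∝ (1 + λ V_DS) in saturation, so I_D2/I_D1 = (1 + λ V_DS2)/(1 + λ V_DS1).
0.756/0.737 = 1.026 = (1 + 2.39 λ)/(1 + 1.42 λ).
Solving: λ (I_D1 V_DS2 − I_D2 V_DS1) = I_D2 − I_D1, so λ = (0.756 − 0.737) / (0.737 × 2.39 − 0.756 × 1.42) = 0.019 / 0.688 = 0.0276 V⁻¹.

λ = 0.0276 V⁻¹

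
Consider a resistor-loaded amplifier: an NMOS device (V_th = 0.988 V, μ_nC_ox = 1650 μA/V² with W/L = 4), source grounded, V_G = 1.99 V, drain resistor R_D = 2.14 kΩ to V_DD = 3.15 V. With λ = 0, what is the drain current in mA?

V_GS = V_G = 1.99 V, so V_ov = 1.99 − 0.988 = 1 V.
k_n = μ_nC_ox · (W/L) = 6.6 mA/V².
Assume saturation: I_D = ½ k_n V_ov² = 0.5 × 6.6 × 1² = 3.31 mA, giving V_DS = V_DD − I_D R_D = 3.15 − 3.31 × 2.14 = -3.94 V.
But -3.94 V < V_ov = 1 V, so the device is actually in triode.
In triode I_D = k_n[V_ov V_DS − ½ V_DS²] and I_D = (V_DD − V_DS)/R_D. Equating: 7.06 V_DS² − 15.15 V_DS + 3.15 = 0, giving V_DS = 0.233 V (the root below V_ov).
I_D = (3.15 − 0.233) / 2.14 = 1.36 mA.

I_D = 1.36 mA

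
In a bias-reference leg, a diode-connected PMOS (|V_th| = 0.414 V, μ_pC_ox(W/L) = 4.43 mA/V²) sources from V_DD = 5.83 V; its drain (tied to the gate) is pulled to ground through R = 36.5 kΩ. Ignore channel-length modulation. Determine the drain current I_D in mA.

With gate tied to drain, V_SG = V_SD ≥ V_SG − |V_th|, so the device is in saturation.
KCL at the drain: ½ k_p (V_SG − |V_th|)² = (V_DD − V_SG)/R.
Let x = V_SG − 0.414. Then 80.8 x² + x − 5.416 = 0, giving x = 0.253 V (positive root), so V_SG = 0.667 V.
I_D = (V_DD − V_SG)/R = (5.83 − 0.667) / 36.5 = 0.141 mA.

I_D = 0.141 mA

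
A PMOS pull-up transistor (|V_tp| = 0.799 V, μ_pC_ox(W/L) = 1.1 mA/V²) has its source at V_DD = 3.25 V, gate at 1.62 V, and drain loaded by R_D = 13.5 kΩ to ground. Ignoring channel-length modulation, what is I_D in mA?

V_SG = V_DD − V_G = 3.25 − 1.62 = 1.63 V, so V_ov = 1.63 − 0.799 = 0.831 V.
Assume saturation: I_D = ½ k_p V_ov² = 0.5 × 1.1 × 0.831² = 0.38 mA, giving V_SD = V_DD − I_D R_D = 3.25 − 0.38 × 13.5 = -1.88 V.
But -1.88 V < V_ov = 0.831 V, so the device is actually in triode.
In triode I_D = k_p[V_ov V_SD − ½ V_SD²] and I_D = (V_DD − V_SD)/R_D. Equating: 7.43 V_SD² − 13.34 V_SD + 3.25 = 0, giving V_SD = 0.291 V (the root below V_ov).
I_D = (3.25 − 0.291) / 13.5 = 0.219 mA.

I_D = 0.219 mA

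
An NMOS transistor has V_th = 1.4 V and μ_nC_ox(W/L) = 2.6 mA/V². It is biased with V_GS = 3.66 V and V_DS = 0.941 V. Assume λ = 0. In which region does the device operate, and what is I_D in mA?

Triode; I_D = 4.38 mA

V_ov = V_GS − V_th = 3.66 − 1.4 = 2.26 V.
Since V_DS = 0.941 V < V_ov = 2.26 V, the device is in the triode region.
I_D = k_n [V_ov · V_DS − ½ V_DS²] = 2.6 × [2.26 × 0.941 − 0.5 × 0.941²] = 4.38 mA.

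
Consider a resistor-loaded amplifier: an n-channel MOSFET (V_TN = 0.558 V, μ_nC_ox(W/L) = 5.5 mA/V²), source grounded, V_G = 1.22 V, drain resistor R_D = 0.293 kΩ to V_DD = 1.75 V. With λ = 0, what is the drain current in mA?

I_D = 1.21 mA

V_GS = V_G = 1.22 V, so V_ov = 1.22 − 0.558 = 0.662 V.
Assume saturation: I_D = ½ k_n V_ov² = 0.5 × 5.5 × 0.662² = 1.21 mA, giving V_DS = V_DD − I_D R_D = 1.75 − 1.21 × 0.293 = 1.4 V.
V_DS = 1.4 V ≥ V_ov = 0.662 V, confirming saturation.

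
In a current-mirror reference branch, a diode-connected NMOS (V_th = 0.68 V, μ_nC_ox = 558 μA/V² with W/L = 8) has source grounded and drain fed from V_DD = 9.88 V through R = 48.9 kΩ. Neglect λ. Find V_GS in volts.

V_GS = 0.966 V

With gate tied to drain, V_GS = V_DS ≥ V_GS − V_th, so the device is in saturation.
k_n = μ_nC_ox · (W/L) = 4.464 mA/V².
KCL at the drain: ½ k_n (V_GS − V_th)² = (V_DD − V_GS)/R.
Let x = V_GS − 0.68. Then 109 x² + x − 9.2 = 0, giving x = 0.286 V (positive root), so V_GS = 0.966 V.
I_D = (V_DD − V_GS)/R = (9.88 − 0.966) / 48.9 = 0.182 mA.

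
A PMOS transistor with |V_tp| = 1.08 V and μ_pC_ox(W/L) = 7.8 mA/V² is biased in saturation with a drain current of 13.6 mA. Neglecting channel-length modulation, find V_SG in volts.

V_SG = 2.95 V

In saturation I_D = ½ k_p (V_SG − |V_tp|)², so V_SG − |V_tp| = √(2 I_D / k_p) = √(2 × 13.6 / 7.8) = 1.87 V.
V_SG = 1.08 + 1.87 = 2.95 V.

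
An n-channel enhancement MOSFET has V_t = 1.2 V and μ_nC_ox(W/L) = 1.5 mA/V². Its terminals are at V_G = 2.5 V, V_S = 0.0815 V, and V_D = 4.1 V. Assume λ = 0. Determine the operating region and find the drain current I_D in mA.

V_GS = V_G − V_S = 2.5 − 0.0815 = 2.42 V; V_DS = V_D − V_S = 4.1 − 0.0815 = 4.02 V.
V_ov = V_GS − V_t = 2.42 − 1.2 = 1.22 V.
Since V_DS = 4.02 V ≥ V_ov = 1.22 V, the device is in saturation.
I_D = ½ k_n V_ov² = 0.5 × 1.5 × 1.22² = 1.11 mA.

Saturation; I_D = 1.11 mA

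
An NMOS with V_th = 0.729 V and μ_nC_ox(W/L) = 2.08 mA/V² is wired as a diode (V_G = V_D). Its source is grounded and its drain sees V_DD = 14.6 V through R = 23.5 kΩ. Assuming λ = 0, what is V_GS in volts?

With gate tied to drain, V_GS = V_DS ≥ V_GS − V_th, so the device is in saturation.
KCL at the drain: ½ k_n (V_GS − V_th)² = (V_DD − V_GS)/R.
Let x = V_GS − 0.729. Then 24.4 x² + x − 13.87 = 0, giving x = 0.733 V (positive root), so V_GS = 1.46 V.
I_D = (V_DD − V_GS)/R = (14.6 − 1.46) / 23.5 = 0.559 mA.

V_GS = 1.46 V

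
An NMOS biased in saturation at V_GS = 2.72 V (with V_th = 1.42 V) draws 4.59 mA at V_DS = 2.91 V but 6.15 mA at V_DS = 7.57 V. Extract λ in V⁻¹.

With V_GS fixed, I_D ∝ (1 + λ V_DS) in saturation, so I_D2/I_D1 = (1 + λ V_DS2)/(1 + λ V_DS1).
6.15/4.59 = 1.34 = (1 + 7.57 λ)/(1 + 2.91 λ).
Solving: λ (I_D1 V_DS2 − I_D2 V_DS1) = I_D2 − I_D1, so λ = (6.15 − 4.59) / (4.59 × 7.57 − 6.15 × 2.91) = 1.56 / 16.8 = 0.0926 V⁻¹.

λ = 0.0926 V⁻¹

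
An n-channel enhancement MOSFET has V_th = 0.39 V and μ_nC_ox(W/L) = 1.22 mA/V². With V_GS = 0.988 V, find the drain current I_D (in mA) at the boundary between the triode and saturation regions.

I_D = 0.218 mA

At the boundary V_DS = V_ov = V_GS − V_th = 0.988 − 0.39 = 0.598 V.
I_D = ½ k_n V_ov² = 0.5 × 1.22 × 0.598² = 0.218 mA.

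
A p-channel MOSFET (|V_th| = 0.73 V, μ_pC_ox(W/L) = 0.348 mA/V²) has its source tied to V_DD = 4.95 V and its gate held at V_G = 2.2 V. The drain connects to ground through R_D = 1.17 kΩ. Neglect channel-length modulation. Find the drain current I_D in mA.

V_SG = V_DD − V_G = 4.95 − 2.2 = 2.75 V, so V_ov = 2.75 − 0.73 = 2.02 V.
Assume saturation: I_D = ½ k_p V_ov² = 0.5 × 0.348 × 2.02² = 0.71 mA, giving V_SD = V_DD − I_D R_D = 4.95 − 0.71 × 1.17 = 4.12 V.
V_SD = 4.12 V ≥ V_ov = 2.02 V, confirming saturation.

I_D = 0.710 mA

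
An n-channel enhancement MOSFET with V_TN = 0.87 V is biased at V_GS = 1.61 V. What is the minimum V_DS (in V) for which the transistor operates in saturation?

V_DS,sat = 0.740 V

The boundary between triode and saturation is V_DS = V_GS − V_TN = V_ov.
V_ov = 1.61 − 0.87 = 0.74 V.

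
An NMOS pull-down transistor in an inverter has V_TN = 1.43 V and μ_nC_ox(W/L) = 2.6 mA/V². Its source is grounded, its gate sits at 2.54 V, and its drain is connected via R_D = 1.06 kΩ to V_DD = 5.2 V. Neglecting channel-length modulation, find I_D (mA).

I_D = 1.60 mA

V_GS = V_G = 2.54 V, so V_ov = 2.54 − 1.43 = 1.11 V.
Assume saturation: I_D = ½ k_n V_ov² = 0.5 × 2.6 × 1.11² = 1.6 mA, giving V_DS = V_DD − I_D R_D = 5.2 − 1.6 × 1.06 = 3.5 V.
V_DS = 3.5 V ≥ V_ov = 1.11 V, confirming saturation.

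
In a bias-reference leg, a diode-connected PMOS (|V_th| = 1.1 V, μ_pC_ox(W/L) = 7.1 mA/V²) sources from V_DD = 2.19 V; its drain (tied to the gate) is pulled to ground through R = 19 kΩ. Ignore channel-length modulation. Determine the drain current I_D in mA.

I_D = 0.0511 mA

With gate tied to drain, V_SG = V_SD ≥ V_SG − |V_th|, so the device is in saturation.
KCL at the drain: ½ k_p (V_SG − |V_th|)² = (V_DD − V_SG)/R.
Let x = V_SG − 1.1. Then 67.5 x² + x − 1.09 = 0, giving x = 0.12 V (positive root), so V_SG = 1.22 V.
I_D = (V_DD − V_SG)/R = (2.19 − 1.22) / 19 = 0.0511 mA.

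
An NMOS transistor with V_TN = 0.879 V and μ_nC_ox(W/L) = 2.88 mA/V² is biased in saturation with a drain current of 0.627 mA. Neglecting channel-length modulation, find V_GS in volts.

V_GS = 1.54 V

In saturation I_D = ½ k_n (V_GS − V_TN)², so V_GS − V_TN = √(2 I_D / k_n) = √(2 × 0.627 / 2.88) = 0.66 V.
V_GS = 0.879 + 0.66 = 1.54 V.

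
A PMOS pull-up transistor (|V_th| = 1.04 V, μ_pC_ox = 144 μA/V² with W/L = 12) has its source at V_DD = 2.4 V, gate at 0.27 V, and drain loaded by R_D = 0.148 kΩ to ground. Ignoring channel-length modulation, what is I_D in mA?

I_D = 1.03 mA

V_SG = V_DD − V_G = 2.4 − 0.27 = 2.13 V, so V_ov = 2.13 − 1.04 = 1.09 V.
k_p = μ_pC_ox · (W/L) = 1.728 mA/V².
Assume saturation: I_D = ½ k_p V_ov² = 0.5 × 1.728 × 1.09² = 1.03 mA, giving V_SD = V_DD − I_D R_D = 2.4 − 1.03 × 0.148 = 2.25 V.
V_SD = 2.25 V ≥ V_ov = 1.09 V, confirming saturation.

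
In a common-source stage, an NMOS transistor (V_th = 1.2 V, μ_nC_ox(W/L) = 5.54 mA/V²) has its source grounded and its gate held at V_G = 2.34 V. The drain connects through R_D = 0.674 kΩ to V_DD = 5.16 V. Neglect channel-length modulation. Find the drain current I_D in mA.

V_GS = V_G = 2.34 V, so V_ov = 2.34 − 1.2 = 1.14 V.
Assume saturation: I_D = ½ k_n V_ov² = 0.5 × 5.54 × 1.14² = 3.6 mA, giving V_DS = V_DD − I_D R_D = 5.16 − 3.6 × 0.674 = 2.73 V.
V_DS = 2.73 V ≥ V_ov = 1.14 V, confirming saturation.

I_D = 3.60 mA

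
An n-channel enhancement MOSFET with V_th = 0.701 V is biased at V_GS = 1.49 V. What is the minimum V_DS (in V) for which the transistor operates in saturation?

V_DS,sat = 0.789 V

The boundary between triode and saturation is V_DS = V_GS − V_th = V_ov.
V_ov = 1.49 − 0.701 = 0.789 V.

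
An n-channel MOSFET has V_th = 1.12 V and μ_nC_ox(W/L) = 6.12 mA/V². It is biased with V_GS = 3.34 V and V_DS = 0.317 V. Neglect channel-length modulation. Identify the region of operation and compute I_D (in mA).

Triode; I_D = 4.00 mA

V_ov = V_GS − V_th = 3.34 − 1.12 = 2.22 V.
Since V_DS = 0.317 V < V_ov = 2.22 V, the device is in the triode region.
I_D = k_n [V_ov · V_DS − ½ V_DS²] = 6.12 × [2.22 × 0.317 − 0.5 × 0.317²] = 4 mA.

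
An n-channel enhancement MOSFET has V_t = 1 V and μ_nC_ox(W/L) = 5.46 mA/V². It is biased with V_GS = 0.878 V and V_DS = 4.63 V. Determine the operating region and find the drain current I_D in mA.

Cutoff; I_D = 0 mA

V_GS = 0.878 V < V_t = 1 V, so the transistor is in cutoff.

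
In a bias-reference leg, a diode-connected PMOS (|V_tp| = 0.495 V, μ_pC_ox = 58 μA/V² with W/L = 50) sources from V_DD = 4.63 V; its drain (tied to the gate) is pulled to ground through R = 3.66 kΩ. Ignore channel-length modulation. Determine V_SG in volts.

V_SG = 1.29 V

With gate tied to drain, V_SG = V_SD ≥ V_SG − |V_tp|, so the device is in saturation.
k_p = μ_pC_ox · (W/L) = 2.9 mA/V².
KCL at the drain: ½ k_p (V_SG − |V_tp|)² = (V_DD − V_SG)/R.
Let x = V_SG − 0.495. Then 5.31 x² + x − 4.135 = 0, giving x = 0.793 V (positive root), so V_SG = 1.29 V.
I_D = (V_DD − V_SG)/R = (4.63 − 1.29) / 3.66 = 0.913 mA.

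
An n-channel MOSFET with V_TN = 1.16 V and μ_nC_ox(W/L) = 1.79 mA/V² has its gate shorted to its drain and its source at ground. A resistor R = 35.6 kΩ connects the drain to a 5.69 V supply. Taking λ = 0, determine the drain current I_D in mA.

With gate tied to drain, V_GS = V_DS ≥ V_GS − V_TN, so the device is in saturation.
KCL at the drain: ½ k_n (V_GS − V_TN)² = (V_DD − V_GS)/R.
Let x = V_GS − 1.16. Then 31.9 x² + x − 4.53 = 0, giving x = 0.362 V (positive root), so V_GS = 1.52 V.
I_D = (V_DD − V_GS)/R = (5.69 − 1.52) / 35.6 = 0.117 mA.

I_D = 0.117 mA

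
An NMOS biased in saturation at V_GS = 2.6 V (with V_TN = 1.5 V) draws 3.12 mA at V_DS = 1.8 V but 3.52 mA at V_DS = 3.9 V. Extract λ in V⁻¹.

λ = 0.0686 V⁻¹

With V_GS fixed, I_D ∝ (1 + λ V_DS) in saturation, so I_D2/I_D1 = (1 + λ V_DS2)/(1 + λ V_DS1).
3.52/3.12 = 1.128 = (1 + 3.9 λ)/(1 + 1.8 λ).
Solving: λ (I_D1 V_DS2 − I_D2 V_DS1) = I_D2 − I_D1, so λ = (3.52 − 3.12) / (3.12 × 3.9 − 3.52 × 1.8) = 0.4 / 5.83 = 0.0686 V⁻¹.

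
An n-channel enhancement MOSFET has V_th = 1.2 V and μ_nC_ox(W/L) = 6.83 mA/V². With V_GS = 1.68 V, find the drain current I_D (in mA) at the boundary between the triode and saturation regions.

I_D = 0.787 mA

At the boundary V_DS = V_ov = V_GS − V_th = 1.68 − 1.2 = 0.48 V.
I_D = ½ k_n V_ov² = 0.5 × 6.83 × 0.48² = 0.787 mA.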